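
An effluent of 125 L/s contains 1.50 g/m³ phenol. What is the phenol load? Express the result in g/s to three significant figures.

0.188 g/s

125 L/s = 0.125 m³/s.
Mass flux = Q·C = 0.125 m³/s × 1.5 g/m³ = 0.1875 g/s.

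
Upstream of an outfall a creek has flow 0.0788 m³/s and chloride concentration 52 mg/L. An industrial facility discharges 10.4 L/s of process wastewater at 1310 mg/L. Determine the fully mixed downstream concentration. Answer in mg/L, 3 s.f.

199 mg/L

10.4 L/s = 0.0104 m³/s.
Conservation of mass across the mixing zone: C = (0.0104·1310 + 0.0788·52) / (0.0104 + 0.0788) = 17.72/0.0892 = 198.7 mg/L.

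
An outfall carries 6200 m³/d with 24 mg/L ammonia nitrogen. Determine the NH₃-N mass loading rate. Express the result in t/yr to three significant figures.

6200 m³/d = 0.07176 m³/s.
Mass flux = Q·C = 0.07176 m³/s × 24 g/m³ = 1.722 g/s.
= 1.722 g/s × 31.56 = 54.35 t/yr.

54.3 t/yr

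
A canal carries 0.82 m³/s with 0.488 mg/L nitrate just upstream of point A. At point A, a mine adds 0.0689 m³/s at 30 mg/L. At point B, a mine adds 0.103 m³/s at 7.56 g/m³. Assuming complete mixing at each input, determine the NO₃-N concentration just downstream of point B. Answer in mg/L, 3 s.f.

After input A: C = (0.82·0.488 + 0.0689·30) / 0.8889 = 2.776 mg/L.
After input B: C = (0.8889·2.776 + 0.103·7.56) / 0.9919 = 3.272 mg/L.

3.27 mg/L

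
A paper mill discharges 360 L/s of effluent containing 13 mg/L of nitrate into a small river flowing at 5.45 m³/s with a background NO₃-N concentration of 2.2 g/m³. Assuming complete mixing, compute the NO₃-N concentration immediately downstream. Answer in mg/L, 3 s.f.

360 L/s = 0.36 m³/s.
Conservation of mass across the mixing zone: C = (0.36·13 + 5.45·2.2) / (0.36 + 5.45) = 16.67/5.81 = 2.869 mg/L.

2.87 mg/L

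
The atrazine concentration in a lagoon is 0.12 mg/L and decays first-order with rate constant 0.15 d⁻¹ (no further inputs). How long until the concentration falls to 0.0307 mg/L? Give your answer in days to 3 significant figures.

9.09 d

t = ln(C₀/C)/k = ln(0.12/0.0307)/0.15 = 1.363/0.15 = 9.088 d.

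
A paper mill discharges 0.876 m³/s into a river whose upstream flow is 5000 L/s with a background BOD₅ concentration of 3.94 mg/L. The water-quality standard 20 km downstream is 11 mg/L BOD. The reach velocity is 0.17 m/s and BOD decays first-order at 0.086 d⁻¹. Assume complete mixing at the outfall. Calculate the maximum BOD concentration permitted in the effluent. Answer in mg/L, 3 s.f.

60.5 mg/L

5000 L/s = 5 m³/s.
Travel time to the compliance point: t = 2e+04/0.17 = 1.176e+05 s = 1.362 d; decay factor exp(−0.086·1.362) = 0.8895.
So the concentration just after mixing may be at most 11/0.8895 = 12.37 mg/L.
Mass balance: 12.37·5.876 = 0.876·Cₑ + 5·3.94.
Cₑ = (72.67 − 19.7) / 0.876 = 60.46 mg/L.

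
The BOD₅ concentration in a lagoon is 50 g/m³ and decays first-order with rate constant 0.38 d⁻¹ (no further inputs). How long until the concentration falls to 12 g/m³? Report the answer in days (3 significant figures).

3.76 d

t = ln(C₀/C)/k = ln(50/12)/0.38 = 1.427/0.38 = 3.756 d.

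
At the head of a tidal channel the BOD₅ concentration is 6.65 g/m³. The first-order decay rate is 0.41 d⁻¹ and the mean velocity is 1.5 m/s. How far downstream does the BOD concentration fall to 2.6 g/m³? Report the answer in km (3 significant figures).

297 km

From C = C₀·e^(−kt), t = ln(C₀/C)/k = ln(6.65/2.6)/0.41 = 0.9391/0.41 = 2.291 d.
Distance = v·t = 1.5 m/s × 1.979e+05 s = 2.968e+05 m = 296.8 km.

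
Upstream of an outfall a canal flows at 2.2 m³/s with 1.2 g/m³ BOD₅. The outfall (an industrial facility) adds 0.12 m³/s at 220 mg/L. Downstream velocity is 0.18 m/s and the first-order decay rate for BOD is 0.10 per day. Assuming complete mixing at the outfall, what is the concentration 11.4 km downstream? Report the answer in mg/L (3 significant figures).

11.6 mg/L

After complete mixing, C₀ = (0.12·220 + 2.2·1.2) / 2.32 = 12.52 mg/L.
Travel time t = 1.14e+04 m / 0.18 m/s = 6.333e+04 s = 0.733 d.
C = 12.52·exp(−0.10·0.733) = 12.52·0.9293 = 11.63 mg/L.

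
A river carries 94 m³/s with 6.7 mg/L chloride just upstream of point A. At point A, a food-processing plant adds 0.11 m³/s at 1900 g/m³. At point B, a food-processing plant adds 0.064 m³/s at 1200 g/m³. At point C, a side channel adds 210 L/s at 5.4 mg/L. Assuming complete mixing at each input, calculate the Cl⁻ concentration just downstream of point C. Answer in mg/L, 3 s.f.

9.71 mg/L

After input A: C = (94·6.7 + 0.11·1900) / 94.11 = 8.913 mg/L.
After input B: C = (94.11·8.913 + 0.064·1200) / 94.17 = 9.722 mg/L.
210 L/s = 0.21 m³/s.
After input C: C = (94.17·9.722 + 0.21·5.4) / 94.38 = 9.713 mg/L.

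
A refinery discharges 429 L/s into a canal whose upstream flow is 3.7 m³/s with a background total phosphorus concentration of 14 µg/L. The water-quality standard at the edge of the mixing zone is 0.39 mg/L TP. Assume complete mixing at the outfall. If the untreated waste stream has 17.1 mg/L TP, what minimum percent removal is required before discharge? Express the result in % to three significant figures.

78.8 %

429 L/s = 0.429 m³/s.
14 µg/L = 0.014 mg/L.
Mass balance: 0.39·4.129 = 0.429·Cₑ + 3.7·0.014.
Cₑ = (1.61 − 0.0518) / 0.429 = 3.633 mg/L.
Required removal = 1 − 3.633/17.1 = 78.76 %.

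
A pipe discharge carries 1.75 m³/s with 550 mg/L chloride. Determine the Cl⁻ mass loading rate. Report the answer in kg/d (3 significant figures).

83200 kg/d

Mass flux = Q·C = 1.75 m³/s × 550 g/m³ = 962.5 g/s.
= 962.5 g/s × 86.4 = 8.316e+04 kg/d.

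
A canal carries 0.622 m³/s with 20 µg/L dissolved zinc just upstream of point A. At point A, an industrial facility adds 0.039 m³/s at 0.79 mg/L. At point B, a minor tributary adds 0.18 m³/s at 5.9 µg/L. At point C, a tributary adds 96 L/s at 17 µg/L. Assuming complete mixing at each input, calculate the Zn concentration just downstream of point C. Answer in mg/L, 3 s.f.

0.0490 mg/L

20 µg/L = 0.02 mg/L.
After input A: C = (0.622·0.02 + 0.039·0.79) / 0.661 = 0.06543 mg/L.
5.9 µg/L = 0.0059 mg/L.
After input B: C = (0.661·0.06543 + 0.18·0.0059) / 0.841 = 0.05269 mg/L.
96 L/s = 0.096 m³/s.
17 µg/L = 0.017 mg/L.
After input C: C = (0.841·0.05269 + 0.096·0.017) / 0.937 = 0.04903 mg/L.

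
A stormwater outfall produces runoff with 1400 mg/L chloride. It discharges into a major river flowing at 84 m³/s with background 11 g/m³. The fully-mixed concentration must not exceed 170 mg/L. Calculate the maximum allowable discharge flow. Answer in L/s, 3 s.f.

10900 L/s

Mass balance at complete mixing: C_std·(Q_w + Q_r) = Q_w·C_e + Q_r·C_b.
Rearranging, Q_w = Q_r·(C_std − C_b)/(C_e − C_std) = 84·(170 − 11) / (1400 − 170) = 10.86 m³/s.
= 1.086e+04 L/s.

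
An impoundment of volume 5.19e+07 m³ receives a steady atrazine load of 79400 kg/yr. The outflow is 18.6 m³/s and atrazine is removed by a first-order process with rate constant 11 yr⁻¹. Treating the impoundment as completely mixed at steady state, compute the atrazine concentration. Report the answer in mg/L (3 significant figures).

Outflow Q = 18.6 m³/s × 3.156e+07 s/yr = 5.87e+08 m³/yr.
Steady-state CSTR mass balance: W = Q·C + k·V·C, so C = W/(Q + kV).
Q + kV = 5.87e+08 + 11·5.19e+07 = 1.158e+09 m³/yr.
C = 79400/1.158e+09 = 6.857e-05 kg/m³ = 0.06857 mg/L.

0.0686 mg/L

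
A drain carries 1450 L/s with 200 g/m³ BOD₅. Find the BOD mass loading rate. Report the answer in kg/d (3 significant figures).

1450 L/s = 1.45 m³/s.
Mass flux = Q·C = 1.45 m³/s × 200 g/m³ = 290 g/s.
= 290 g/s × 86.4 = 2.506e+04 kg/d.

25100 kg/d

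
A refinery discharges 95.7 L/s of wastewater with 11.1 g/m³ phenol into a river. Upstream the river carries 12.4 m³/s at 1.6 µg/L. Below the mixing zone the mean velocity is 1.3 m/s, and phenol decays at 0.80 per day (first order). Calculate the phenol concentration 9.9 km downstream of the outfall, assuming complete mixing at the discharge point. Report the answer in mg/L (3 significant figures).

95.7 L/s = 0.0957 m³/s.
1.6 µg/L = 0.0016 mg/L.
After complete mixing, C₀ = (0.0957·11.1 + 12.4·0.0016) / 12.5 = 0.0866 mg/L.
Travel time t = 9900 m / 1.3 m/s = 7615 s = 0.08814 d.
C = 0.0866·exp(−0.80·0.08814) = 0.0866·0.9319 = 0.0807 mg/L.

0.0807 mg/L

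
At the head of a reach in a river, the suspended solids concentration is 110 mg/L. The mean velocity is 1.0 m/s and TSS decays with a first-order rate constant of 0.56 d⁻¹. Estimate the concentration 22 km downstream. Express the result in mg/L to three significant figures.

95.4 mg/L

Travel time t = 22 km / 1.0 m/s = 2.2e+04/1.0 = 2.2e+04 s = 0.2546 d.
First-order decay: C = 110·exp(−0.56·0.2546) = 110·0.8671 = 95.38 mg/L.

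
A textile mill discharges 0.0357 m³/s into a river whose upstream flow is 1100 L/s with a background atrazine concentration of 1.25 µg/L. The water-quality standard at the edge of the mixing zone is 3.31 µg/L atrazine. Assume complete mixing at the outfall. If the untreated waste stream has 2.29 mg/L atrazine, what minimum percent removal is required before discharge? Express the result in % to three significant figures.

1100 L/s = 1.1 m³/s.
1.25 µg/L = 0.00125 mg/L.
3.31 µg/L = 0.00331 mg/L.
Mass balance: 0.00331·1.136 = 0.0357·Cₑ + 1.1·0.00125.
Cₑ = (0.003759 − 0.001375) / 0.0357 = 0.06678 mg/L.
Required removal = 1 − 0.06678/2.29 = 97.08 %.

97.1 %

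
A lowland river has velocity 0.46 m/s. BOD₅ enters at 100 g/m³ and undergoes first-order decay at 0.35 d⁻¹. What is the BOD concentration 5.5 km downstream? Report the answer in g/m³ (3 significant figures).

Travel time t = 5.5 km / 0.46 m/s = 5500/0.46 = 1.196e+04 s = 0.1384 d.
First-order decay: C = 100·exp(−0.35·0.1384) = 100·0.9527 = 95.27 g/m³.

95.3 g/m³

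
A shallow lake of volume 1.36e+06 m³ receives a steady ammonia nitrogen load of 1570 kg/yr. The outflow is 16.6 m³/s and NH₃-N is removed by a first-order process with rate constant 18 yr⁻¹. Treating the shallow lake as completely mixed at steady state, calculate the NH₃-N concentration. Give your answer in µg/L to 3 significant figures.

2.86 µg/L

Outflow Q = 16.6 m³/s × 3.156e+07 s/yr = 5.239e+08 m³/yr.
Steady-state CSTR mass balance: W = Q·C + k·V·C, so C = W/(Q + kV).
Q + kV = 5.239e+08 + 18·1.36e+06 = 5.483e+08 m³/yr.
C = 1570/5.483e+08 = 2.863e-06 kg/m³ = 0.002863 mg/L = 2.863 µg/L.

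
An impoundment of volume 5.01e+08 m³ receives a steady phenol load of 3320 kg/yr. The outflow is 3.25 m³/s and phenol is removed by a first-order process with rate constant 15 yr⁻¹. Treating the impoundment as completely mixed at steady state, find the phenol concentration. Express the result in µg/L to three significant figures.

0.436 µg/L

Outflow Q = 3.25 m³/s × 3.156e+07 s/yr = 1.026e+08 m³/yr.
Steady-state CSTR mass balance: W = Q·C + k·V·C, so C = W/(Q + kV).
Q + kV = 1.026e+08 + 15·5.01e+08 = 7.618e+09 m³/yr.
C = 3320/7.618e+09 = 4.358e-07 kg/m³ = 0.0004358 mg/L = 0.4358 µg/L.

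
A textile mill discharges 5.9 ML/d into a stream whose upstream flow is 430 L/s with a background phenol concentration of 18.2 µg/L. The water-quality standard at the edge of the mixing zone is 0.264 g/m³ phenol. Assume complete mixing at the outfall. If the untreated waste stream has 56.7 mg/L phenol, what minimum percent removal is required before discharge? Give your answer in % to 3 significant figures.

5.9 ML/d = 0.06829 m³/s.
430 L/s = 0.43 m³/s.
18.2 µg/L = 0.0182 mg/L.
Mass balance: 0.264·0.4983 = 0.06829·Cₑ + 0.43·0.0182.
Cₑ = (0.1315 − 0.007826) / 0.06829 = 1.812 mg/L.
Required removal = 1 − 1.812/56.7 = 96.8 %.

96.8 %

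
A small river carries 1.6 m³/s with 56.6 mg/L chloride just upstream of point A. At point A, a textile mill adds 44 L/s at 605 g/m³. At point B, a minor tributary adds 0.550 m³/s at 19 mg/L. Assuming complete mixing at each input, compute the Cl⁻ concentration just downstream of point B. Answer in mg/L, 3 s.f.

44 L/s = 0.044 m³/s.
After input A: C = (1.6·56.6 + 0.044·605) / 1.644 = 71.28 mg/L.
After input B: C = (1.644·71.28 + 0.55·19) / 2.194 = 58.17 mg/L.

58.2 mg/L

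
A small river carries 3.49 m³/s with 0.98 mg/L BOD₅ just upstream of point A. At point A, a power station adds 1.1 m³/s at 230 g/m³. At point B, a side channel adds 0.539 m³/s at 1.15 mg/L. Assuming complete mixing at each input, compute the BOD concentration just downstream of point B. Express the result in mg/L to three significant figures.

50.1 mg/L

After input A: C = (3.49·0.98 + 1.1·230) / 4.59 = 55.86 mg/L.
After input B: C = (4.59·55.86 + 0.539·1.15) / 5.129 = 50.12 mg/L.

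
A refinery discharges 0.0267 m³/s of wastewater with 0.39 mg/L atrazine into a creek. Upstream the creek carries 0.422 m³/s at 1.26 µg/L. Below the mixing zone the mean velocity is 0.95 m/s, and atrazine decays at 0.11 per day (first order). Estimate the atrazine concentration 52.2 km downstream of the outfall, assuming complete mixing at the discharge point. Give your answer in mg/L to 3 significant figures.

1.26 µg/L = 0.00126 mg/L.
After complete mixing, C₀ = (0.0267·0.39 + 0.422·0.00126) / 0.4487 = 0.02439 mg/L.
Travel time t = 5.22e+04 m / 0.95 m/s = 5.495e+04 s = 0.636 d.
C = 0.02439·exp(−0.11·0.636) = 0.02439·0.9324 = 0.02274 mg/L.

0.0227 mg/L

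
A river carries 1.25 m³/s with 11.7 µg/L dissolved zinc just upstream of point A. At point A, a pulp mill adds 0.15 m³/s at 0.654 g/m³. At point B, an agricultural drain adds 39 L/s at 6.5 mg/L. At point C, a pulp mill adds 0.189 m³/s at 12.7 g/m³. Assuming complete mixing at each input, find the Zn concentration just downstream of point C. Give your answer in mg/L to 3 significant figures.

1.70 mg/L

11.7 µg/L = 0.0117 mg/L.
After input A: C = (1.25·0.0117 + 0.15·0.654) / 1.4 = 0.08052 mg/L.
39 L/s = 0.039 m³/s.
After input B: C = (1.4·0.08052 + 0.039·6.5) / 1.439 = 0.2545 mg/L.
After input C: C = (1.439·0.2545 + 0.189·12.7) / 1.628 = 1.699 mg/L.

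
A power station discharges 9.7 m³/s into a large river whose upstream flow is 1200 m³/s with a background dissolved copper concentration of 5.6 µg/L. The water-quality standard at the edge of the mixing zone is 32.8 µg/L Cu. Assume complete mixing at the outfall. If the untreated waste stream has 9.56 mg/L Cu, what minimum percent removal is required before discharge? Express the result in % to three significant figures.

64.5 %

5.6 µg/L = 0.0056 mg/L.
32.8 µg/L = 0.0328 mg/L.
Mass balance: 0.0328·1210 = 9.7·Cₑ + 1200·0.0056.
Cₑ = (39.68 − 6.72) / 9.7 = 3.398 mg/L.
Required removal = 1 − 3.398/9.56 = 64.46 %.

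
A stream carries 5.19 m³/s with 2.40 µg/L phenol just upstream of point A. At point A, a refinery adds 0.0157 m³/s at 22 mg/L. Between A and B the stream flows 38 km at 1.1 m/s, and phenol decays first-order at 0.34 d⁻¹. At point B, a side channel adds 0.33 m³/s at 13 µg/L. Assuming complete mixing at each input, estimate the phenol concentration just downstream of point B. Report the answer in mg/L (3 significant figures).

0.0572 mg/L

2.40 µg/L = 0.0024 mg/L.
After input A: C = (5.19·0.0024 + 0.0157·22) / 5.206 = 0.06874 mg/L.
Over the 38 km reach to input B (t = 3.455e+04 s = 0.3998 d), decay gives C = 0.06874·exp(−0.34·0.3998) = 0.06001 mg/L.
13 µg/L = 0.013 mg/L.
After input B: C = (5.206·0.06001 + 0.33·0.013) / 5.536 = 0.0572 mg/L.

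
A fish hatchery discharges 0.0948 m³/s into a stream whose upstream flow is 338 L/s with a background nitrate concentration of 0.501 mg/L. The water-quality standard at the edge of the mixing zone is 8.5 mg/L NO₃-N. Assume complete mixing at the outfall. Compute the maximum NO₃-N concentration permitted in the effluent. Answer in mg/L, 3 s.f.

37.0 mg/L

338 L/s = 0.338 m³/s.
Mass balance: 8.5·0.4328 = 0.0948·Cₑ + 0.338·0.501.
Cₑ = (3.679 − 0.1693) / 0.0948 = 37.02 mg/L.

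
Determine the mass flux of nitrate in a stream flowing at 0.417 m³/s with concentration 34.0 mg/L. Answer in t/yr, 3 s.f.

447 t/yr

Mass flux = Q·C = 0.417 m³/s × 34 g/m³ = 14.18 g/s.
= 14.18 g/s × 31.56 = 447.4 t/yr.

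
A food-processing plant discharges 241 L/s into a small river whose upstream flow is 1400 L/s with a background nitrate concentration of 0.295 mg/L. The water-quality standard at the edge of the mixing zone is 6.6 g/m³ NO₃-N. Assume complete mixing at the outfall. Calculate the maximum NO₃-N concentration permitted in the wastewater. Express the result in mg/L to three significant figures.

43.2 mg/L

241 L/s = 0.241 m³/s.
1400 L/s = 1.4 m³/s.
Mass balance: 6.6·1.641 = 0.241·Cₑ + 1.4·0.295.
Cₑ = (10.83 − 0.413) / 0.241 = 43.23 mg/L.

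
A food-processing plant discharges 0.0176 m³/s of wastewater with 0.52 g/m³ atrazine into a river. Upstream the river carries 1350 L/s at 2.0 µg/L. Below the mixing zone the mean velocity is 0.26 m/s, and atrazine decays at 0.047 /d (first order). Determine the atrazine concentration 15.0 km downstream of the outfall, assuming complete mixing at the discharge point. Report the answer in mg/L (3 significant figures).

0.00840 mg/L

1350 L/s = 1.35 m³/s.
2.0 µg/L = 0.002 mg/L.
After complete mixing, C₀ = (0.0176·0.52 + 1.35·0.002) / 1.368 = 0.008666 mg/L.
Travel time t = 1.5e+04 m / 0.26 m/s = 5.769e+04 s = 0.6677 d.
C = 0.008666·exp(−0.047·0.6677) = 0.008666·0.9691 = 0.008399 mg/L.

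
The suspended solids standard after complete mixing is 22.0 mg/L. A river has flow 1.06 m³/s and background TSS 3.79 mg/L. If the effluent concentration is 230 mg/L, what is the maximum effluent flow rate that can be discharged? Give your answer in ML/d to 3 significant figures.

Mass balance at complete mixing: C_std·(Q_w + Q_r) = Q_w·C_e + Q_r·C_b.
Rearranging, Q_w = Q_r·(C_std − C_b)/(C_e − C_std) = 1.06·(22 − 3.79) / (230 − 22) = 0.0928 m³/s.
= 8.018 ML/d.

8.02 ML/d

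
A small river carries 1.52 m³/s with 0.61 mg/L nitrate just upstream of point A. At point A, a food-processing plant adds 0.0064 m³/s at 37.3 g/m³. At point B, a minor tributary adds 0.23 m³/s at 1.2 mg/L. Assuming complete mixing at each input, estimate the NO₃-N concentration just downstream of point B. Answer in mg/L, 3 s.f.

After input A: C = (1.52·0.61 + 0.0064·37.3) / 1.526 = 0.7638 mg/L.
After input B: C = (1.526·0.7638 + 0.23·1.2) / 1.756 = 0.821 mg/L.

0.821 mg/L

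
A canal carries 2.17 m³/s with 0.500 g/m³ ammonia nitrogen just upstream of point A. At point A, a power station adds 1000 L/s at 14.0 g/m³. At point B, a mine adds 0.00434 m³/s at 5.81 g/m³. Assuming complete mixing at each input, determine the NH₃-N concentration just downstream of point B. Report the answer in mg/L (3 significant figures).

4.76 mg/L

1000 L/s = 1 m³/s.
After input A: C = (2.17·0.5 + 1·14) / 3.17 = 4.759 mg/L.
After input B: C = (3.17·4.759 + 0.00434·5.81) / 3.174 = 4.76 mg/L.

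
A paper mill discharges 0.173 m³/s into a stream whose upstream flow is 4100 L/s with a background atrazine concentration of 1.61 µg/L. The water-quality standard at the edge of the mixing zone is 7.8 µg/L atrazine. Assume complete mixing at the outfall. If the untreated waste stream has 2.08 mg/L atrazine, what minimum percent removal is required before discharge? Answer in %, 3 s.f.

4100 L/s = 4.1 m³/s.
1.61 µg/L = 0.00161 mg/L.
7.8 µg/L = 0.0078 mg/L.
Mass balance: 0.0078·4.273 = 0.173·Cₑ + 4.1·0.00161.
Cₑ = (0.03333 − 0.006601) / 0.173 = 0.1545 mg/L.
Required removal = 1 − 0.1545/2.08 = 92.57 %.

92.6 %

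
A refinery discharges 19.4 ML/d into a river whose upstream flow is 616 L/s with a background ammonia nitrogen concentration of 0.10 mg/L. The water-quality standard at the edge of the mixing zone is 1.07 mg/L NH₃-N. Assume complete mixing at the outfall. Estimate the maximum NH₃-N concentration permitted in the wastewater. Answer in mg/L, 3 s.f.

3.73 mg/L

19.4 ML/d = 0.2245 m³/s.
616 L/s = 0.616 m³/s.
Mass balance: 1.07·0.8405 = 0.2245·Cₑ + 0.616·0.1.
Cₑ = (0.8994 − 0.0616) / 0.2245 = 3.731 mg/L.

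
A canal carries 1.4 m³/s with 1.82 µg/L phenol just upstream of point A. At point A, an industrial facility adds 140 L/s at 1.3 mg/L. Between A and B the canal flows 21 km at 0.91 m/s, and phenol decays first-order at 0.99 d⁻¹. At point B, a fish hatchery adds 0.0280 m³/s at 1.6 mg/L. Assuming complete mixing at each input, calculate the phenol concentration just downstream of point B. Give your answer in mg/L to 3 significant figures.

1.82 µg/L = 0.00182 mg/L.
140 L/s = 0.14 m³/s.
After input A: C = (1.4·0.00182 + 0.14·1.3) / 1.54 = 0.1198 mg/L.
Over the 21 km reach to input B (t = 2.308e+04 s = 0.2671 d), decay gives C = 0.1198·exp(−0.99·0.2671) = 0.09199 mg/L.
After input B: C = (1.54·0.09199 + 0.028·1.6) / 1.568 = 0.1189 mg/L.

0.119 mg/L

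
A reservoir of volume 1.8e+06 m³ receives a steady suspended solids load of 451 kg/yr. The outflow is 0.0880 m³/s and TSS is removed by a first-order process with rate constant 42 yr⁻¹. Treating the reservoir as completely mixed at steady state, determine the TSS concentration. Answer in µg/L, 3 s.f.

5.75 µg/L

Outflow Q = 0.0880 m³/s × 3.156e+07 s/yr = 2.777e+06 m³/yr.
Steady-state CSTR mass balance: W = Q·C + k·V·C, so C = W/(Q + kV).
Q + kV = 2.777e+06 + 42·1.8e+06 = 7.838e+07 m³/yr.
C = 451/7.838e+07 = 5.754e-06 kg/m³ = 0.005754 mg/L = 5.754 µg/L.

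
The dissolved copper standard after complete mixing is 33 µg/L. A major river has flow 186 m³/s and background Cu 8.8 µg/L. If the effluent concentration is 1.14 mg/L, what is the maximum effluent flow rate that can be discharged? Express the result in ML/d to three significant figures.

351 ML/d

8.8 µg/L = 0.0088 mg/L.
33 µg/L = 0.033 mg/L.
Mass balance at complete mixing: C_std·(Q_w + Q_r) = Q_w·C_e + Q_r·C_b.
Rearranging, Q_w = Q_r·(C_std − C_b)/(C_e − C_std) = 186·(0.033 − 0.0088) / (1.14 − 0.033) = 4.066 m³/s.
= 351.3 ML/d.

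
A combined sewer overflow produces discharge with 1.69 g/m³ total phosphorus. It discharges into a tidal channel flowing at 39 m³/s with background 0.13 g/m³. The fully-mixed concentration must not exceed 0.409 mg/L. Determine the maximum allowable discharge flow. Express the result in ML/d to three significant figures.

Mass balance at complete mixing: C_std·(Q_w + Q_r) = Q_w·C_e + Q_r·C_b.
Rearranging, Q_w = Q_r·(C_std − C_b)/(C_e − C_std) = 39·(0.409 − 0.13) / (1.69 − 0.409) = 8.494 m³/s.
= 733.9 ML/d.

734 ML/d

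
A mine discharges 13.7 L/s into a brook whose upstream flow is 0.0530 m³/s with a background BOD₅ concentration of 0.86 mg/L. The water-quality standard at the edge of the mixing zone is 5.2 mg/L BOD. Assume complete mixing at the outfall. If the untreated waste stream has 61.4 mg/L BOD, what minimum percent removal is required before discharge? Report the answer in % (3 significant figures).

64.2 %

13.7 L/s = 0.0137 m³/s.
Mass balance: 5.2·0.0667 = 0.0137·Cₑ + 0.053·0.86.
Cₑ = (0.3468 − 0.04558) / 0.0137 = 21.99 mg/L.
Required removal = 1 − 21.99/61.4 = 64.19 %.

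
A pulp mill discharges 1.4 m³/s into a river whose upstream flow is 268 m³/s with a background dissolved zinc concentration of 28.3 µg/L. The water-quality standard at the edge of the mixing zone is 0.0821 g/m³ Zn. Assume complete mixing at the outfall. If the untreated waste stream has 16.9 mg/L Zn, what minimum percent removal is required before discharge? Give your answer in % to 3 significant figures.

38.6 %

28.3 µg/L = 0.0283 mg/L.
Mass balance: 0.0821·269.4 = 1.4·Cₑ + 268·0.0283.
Cₑ = (22.12 − 7.584) / 1.4 = 10.38 mg/L.
Required removal = 1 − 10.38/16.9 = 38.57 %.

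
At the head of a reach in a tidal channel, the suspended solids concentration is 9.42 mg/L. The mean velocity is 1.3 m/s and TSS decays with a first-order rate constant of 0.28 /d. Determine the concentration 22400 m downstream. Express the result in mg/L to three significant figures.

Travel time t = 22400 m / 1.3 m/s = 2.24e+04/1.3 = 1.723e+04 s = 0.1994 d.
First-order decay: C = 9.42·exp(−0.28·0.1994) = 9.42·0.9457 = 8.908 mg/L.

8.91 mg/L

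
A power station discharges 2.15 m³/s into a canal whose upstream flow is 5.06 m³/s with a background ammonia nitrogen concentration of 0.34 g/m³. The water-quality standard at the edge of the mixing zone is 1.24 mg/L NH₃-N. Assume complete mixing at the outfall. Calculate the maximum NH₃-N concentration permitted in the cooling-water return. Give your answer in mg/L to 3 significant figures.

Mass balance: 1.24·7.21 = 2.15·Cₑ + 5.06·0.34.
Cₑ = (8.94 − 1.72) / 2.15 = 3.358 mg/L.

3.36 mg/L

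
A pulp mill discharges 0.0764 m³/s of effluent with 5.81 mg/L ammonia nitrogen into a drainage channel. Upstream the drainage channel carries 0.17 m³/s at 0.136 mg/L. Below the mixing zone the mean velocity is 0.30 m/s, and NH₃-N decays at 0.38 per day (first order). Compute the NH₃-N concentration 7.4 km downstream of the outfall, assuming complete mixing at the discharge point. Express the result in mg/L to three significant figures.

After complete mixing, C₀ = (0.0764·5.81 + 0.17·0.136) / 0.2464 = 1.895 mg/L.
Travel time t = 7400 m / 0.30 m/s = 2.467e+04 s = 0.2855 d.
C = 1.895·exp(−0.38·0.2855) = 1.895·0.8972 = 1.7 mg/L.

1.70 mg/L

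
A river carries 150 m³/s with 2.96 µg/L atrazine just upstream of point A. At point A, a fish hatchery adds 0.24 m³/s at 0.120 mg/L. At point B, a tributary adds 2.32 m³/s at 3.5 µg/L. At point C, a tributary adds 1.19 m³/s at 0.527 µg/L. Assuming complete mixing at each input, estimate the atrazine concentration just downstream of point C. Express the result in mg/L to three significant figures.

2.96 µg/L = 0.00296 mg/L.
After input A: C = (150·0.00296 + 0.24·0.12) / 150.2 = 0.003147 mg/L.
3.5 µg/L = 0.0035 mg/L.
After input B: C = (150.2·0.003147 + 2.32·0.0035) / 152.6 = 0.003152 mg/L.
0.527 µg/L = 0.000527 mg/L.
After input C: C = (152.6·0.003152 + 1.19·0.000527) / 153.8 = 0.003132 mg/L.

0.00313 mg/L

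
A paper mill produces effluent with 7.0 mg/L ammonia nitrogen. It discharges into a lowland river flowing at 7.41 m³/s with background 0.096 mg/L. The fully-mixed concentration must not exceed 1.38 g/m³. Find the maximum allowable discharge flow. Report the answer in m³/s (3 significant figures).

Mass balance at complete mixing: C_std·(Q_w + Q_r) = Q_w·C_e + Q_r·C_b.
Rearranging, Q_w = Q_r·(C_std − C_b)/(C_e − C_std) = 7.41·(1.38 − 0.096) / (7 − 1.38) = 1.693 m³/s.

1.69 m³/s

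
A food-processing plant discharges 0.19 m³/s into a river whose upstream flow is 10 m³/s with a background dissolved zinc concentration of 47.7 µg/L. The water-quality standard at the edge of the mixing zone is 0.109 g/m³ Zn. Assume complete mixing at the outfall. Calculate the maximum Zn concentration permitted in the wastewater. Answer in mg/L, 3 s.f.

3.34 mg/L

47.7 µg/L = 0.0477 mg/L.
Mass balance: 0.109·10.19 = 0.19·Cₑ + 10·0.0477.
Cₑ = (1.111 − 0.477) / 0.19 = 3.335 mg/L.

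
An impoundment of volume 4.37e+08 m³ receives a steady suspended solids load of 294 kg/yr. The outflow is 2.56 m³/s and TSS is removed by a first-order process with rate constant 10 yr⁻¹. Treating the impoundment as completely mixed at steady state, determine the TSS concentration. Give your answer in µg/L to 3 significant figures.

0.0661 µg/L

Outflow Q = 2.56 m³/s × 3.156e+07 s/yr = 8.079e+07 m³/yr.
Steady-state CSTR mass balance: W = Q·C + k·V·C, so C = W/(Q + kV).
Q + kV = 8.079e+07 + 10·4.37e+08 = 4.451e+09 m³/yr.
C = 294/4.451e+09 = 6.606e-08 kg/m³ = 6.606e-05 mg/L = 0.06606 µg/L.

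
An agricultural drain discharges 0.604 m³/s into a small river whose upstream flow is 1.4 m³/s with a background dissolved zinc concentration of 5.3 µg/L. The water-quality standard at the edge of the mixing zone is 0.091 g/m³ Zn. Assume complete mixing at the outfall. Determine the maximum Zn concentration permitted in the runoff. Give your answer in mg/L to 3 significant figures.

0.290 mg/L

5.3 µg/L = 0.0053 mg/L.
Mass balance: 0.091·2.004 = 0.604·Cₑ + 1.4·0.0053.
Cₑ = (0.1824 − 0.00742) / 0.604 = 0.2896 mg/L.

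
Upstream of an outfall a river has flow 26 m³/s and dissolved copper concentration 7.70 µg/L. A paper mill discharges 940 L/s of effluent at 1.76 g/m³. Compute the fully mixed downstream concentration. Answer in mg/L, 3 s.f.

0.0688 mg/L

940 L/s = 0.94 m³/s.
7.70 µg/L = 0.0077 mg/L.
Conservation of mass across the mixing zone: C = (0.94·1.76 + 26·0.0077) / (0.94 + 26) = 1.855/26.94 = 0.06884 mg/L.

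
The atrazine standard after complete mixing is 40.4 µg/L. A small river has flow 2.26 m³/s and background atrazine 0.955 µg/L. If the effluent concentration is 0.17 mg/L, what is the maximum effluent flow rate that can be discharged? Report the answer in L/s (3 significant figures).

688 L/s

0.955 µg/L = 0.000955 mg/L.
40.4 µg/L = 0.0404 mg/L.
Mass balance at complete mixing: C_std·(Q_w + Q_r) = Q_w·C_e + Q_r·C_b.
Rearranging, Q_w = Q_r·(C_std − C_b)/(C_e − C_std) = 2.26·(0.0404 − 0.000955) / (0.17 − 0.0404) = 0.6879 m³/s.
= 687.9 L/s.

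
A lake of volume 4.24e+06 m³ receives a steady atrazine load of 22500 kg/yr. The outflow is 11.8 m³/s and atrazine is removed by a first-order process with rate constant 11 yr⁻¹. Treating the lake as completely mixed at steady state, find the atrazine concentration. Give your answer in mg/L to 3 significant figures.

0.0537 mg/L

Outflow Q = 11.8 m³/s × 3.156e+07 s/yr = 3.724e+08 m³/yr.
Steady-state CSTR mass balance: W = Q·C + k·V·C, so C = W/(Q + kV).
Q + kV = 3.724e+08 + 11·4.24e+06 = 4.19e+08 m³/yr.
C = 22500/4.19e+08 = 5.37e-05 kg/m³ = 0.0537 mg/L.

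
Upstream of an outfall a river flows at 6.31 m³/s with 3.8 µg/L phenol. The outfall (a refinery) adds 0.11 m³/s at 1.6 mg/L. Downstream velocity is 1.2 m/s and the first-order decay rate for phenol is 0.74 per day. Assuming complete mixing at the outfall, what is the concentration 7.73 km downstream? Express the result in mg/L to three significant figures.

0.0295 mg/L

3.8 µg/L = 0.0038 mg/L.
After complete mixing, C₀ = (0.11·1.6 + 6.31·0.0038) / 6.42 = 0.03115 mg/L.
Travel time t = 7730 m / 1.2 m/s = 6442 s = 0.07456 d.
C = 0.03115·exp(−0.74·0.07456) = 0.03115·0.9463 = 0.02948 mg/L.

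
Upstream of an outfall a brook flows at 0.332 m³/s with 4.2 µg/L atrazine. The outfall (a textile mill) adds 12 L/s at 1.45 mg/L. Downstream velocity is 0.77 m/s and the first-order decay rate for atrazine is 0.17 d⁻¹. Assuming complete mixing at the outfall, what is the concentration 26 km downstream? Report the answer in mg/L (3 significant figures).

0.0511 mg/L

12 L/s = 0.012 m³/s.
4.2 µg/L = 0.0042 mg/L.
After complete mixing, C₀ = (0.012·1.45 + 0.332·0.0042) / 0.344 = 0.05463 mg/L.
Travel time t = 2.6e+04 m / 0.77 m/s = 3.377e+04 s = 0.3908 d.
C = 0.05463·exp(−0.17·0.3908) = 0.05463·0.9357 = 0.05112 mg/L.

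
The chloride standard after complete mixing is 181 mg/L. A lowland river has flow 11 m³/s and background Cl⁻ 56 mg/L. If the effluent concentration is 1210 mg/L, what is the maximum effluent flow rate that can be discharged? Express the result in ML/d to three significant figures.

Mass balance at complete mixing: C_std·(Q_w + Q_r) = Q_w·C_e + Q_r·C_b.
Rearranging, Q_w = Q_r·(C_std − C_b)/(C_e − C_std) = 11·(181 − 56) / (1210 − 181) = 1.336 m³/s.
= 115.5 ML/d.

115 ML/d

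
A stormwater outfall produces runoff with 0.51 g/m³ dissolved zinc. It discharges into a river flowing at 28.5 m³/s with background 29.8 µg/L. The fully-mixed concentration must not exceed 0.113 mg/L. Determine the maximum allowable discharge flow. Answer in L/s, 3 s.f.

29.8 µg/L = 0.0298 mg/L.
Mass balance at complete mixing: C_std·(Q_w + Q_r) = Q_w·C_e + Q_r·C_b.
Rearranging, Q_w = Q_r·(C_std − C_b)/(C_e − C_std) = 28.5·(0.113 − 0.0298) / (0.51 − 0.113) = 5.973 m³/s.
= 5973 L/s.

5970 L/s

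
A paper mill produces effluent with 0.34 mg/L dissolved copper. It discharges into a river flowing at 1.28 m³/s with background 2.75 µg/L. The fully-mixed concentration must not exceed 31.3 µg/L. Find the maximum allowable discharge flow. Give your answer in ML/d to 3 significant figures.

2.75 µg/L = 0.00275 mg/L.
31.3 µg/L = 0.0313 mg/L.
Mass balance at complete mixing: C_std·(Q_w + Q_r) = Q_w·C_e + Q_r·C_b.
Rearranging, Q_w = Q_r·(C_std − C_b)/(C_e − C_std) = 1.28·(0.0313 − 0.00275) / (0.34 − 0.0313) = 0.1184 m³/s.
= 10.23 ML/d.

10.2 ML/d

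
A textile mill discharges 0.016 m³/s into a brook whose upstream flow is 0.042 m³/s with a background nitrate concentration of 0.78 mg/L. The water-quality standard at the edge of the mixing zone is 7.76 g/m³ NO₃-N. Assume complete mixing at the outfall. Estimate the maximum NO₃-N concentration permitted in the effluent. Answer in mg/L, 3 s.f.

26.1 mg/L

Mass balance: 7.76·0.058 = 0.016·Cₑ + 0.042·0.78.
Cₑ = (0.4501 − 0.03276) / 0.016 = 26.08 mg/L.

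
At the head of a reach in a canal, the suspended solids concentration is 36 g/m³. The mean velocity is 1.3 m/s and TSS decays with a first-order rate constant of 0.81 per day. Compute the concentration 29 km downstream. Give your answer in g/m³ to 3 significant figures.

29.2 g/m³

Travel time t = 29 km / 1.3 m/s = 2.9e+04/1.3 = 2.231e+04 s = 0.2582 d.
First-order decay: C = 36·exp(−0.81·0.2582) = 36·0.8113 = 29.21 g/m³.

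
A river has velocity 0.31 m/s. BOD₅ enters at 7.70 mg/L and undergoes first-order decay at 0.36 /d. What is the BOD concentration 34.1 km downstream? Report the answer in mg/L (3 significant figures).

Travel time t = 34.1 km / 0.31 m/s = 3.41e+04/0.31 = 1.1e+05 s = 1.273 d.
First-order decay: C = 7.70·exp(−0.36·1.273) = 7.70·0.6323 = 4.869 mg/L.

4.87 mg/L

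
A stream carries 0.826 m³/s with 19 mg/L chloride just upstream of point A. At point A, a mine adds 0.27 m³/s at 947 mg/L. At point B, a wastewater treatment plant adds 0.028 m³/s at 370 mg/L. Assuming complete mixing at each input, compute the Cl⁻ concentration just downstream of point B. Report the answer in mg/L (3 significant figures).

After input A: C = (0.826·19 + 0.27·947) / 1.096 = 247.6 mg/L.
After input B: C = (1.096·247.6 + 0.028·370) / 1.124 = 250.7 mg/L.

251 mg/L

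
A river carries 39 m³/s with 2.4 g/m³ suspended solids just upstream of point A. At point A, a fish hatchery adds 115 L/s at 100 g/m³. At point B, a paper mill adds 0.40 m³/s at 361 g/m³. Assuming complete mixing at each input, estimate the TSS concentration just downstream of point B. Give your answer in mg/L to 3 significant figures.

115 L/s = 0.115 m³/s.
After input A: C = (39·2.4 + 0.115·100) / 39.12 = 2.687 mg/L.
After input B: C = (39.12·2.687 + 0.4·361) / 39.52 = 6.314 mg/L.

6.31 mg/L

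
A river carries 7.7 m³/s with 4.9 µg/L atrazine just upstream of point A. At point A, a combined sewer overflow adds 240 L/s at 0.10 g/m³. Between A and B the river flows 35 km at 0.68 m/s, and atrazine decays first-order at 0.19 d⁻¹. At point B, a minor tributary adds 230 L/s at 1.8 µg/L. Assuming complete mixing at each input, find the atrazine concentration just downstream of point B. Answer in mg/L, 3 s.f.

0.00680 mg/L

4.9 µg/L = 0.0049 mg/L.
240 L/s = 0.24 m³/s.
After input A: C = (7.7·0.0049 + 0.24·0.1) / 7.94 = 0.007775 mg/L.
Over the 35 km reach to input B (t = 5.147e+04 s = 0.5957 d), decay gives C = 0.007775·exp(−0.19·0.5957) = 0.006943 mg/L.
230 L/s = 0.23 m³/s.
1.8 µg/L = 0.0018 mg/L.
After input B: C = (7.94·0.006943 + 0.23·0.0018) / 8.17 = 0.006798 mg/L.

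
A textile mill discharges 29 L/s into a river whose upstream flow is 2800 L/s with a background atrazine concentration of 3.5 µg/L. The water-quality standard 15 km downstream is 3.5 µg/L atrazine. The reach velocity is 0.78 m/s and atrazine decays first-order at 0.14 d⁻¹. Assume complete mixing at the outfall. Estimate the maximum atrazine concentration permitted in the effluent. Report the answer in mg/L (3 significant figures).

29 L/s = 0.029 m³/s.
2800 L/s = 2.8 m³/s.
3.5 µg/L = 0.0035 mg/L.
3.5 µg/L = 0.0035 mg/L.
Travel time to the compliance point: t = 1.5e+04/0.78 = 1.923e+04 s = 0.2226 d; decay factor exp(−0.14·0.2226) = 0.9693.
So the concentration just after mixing may be at most 0.0035/0.9693 = 0.003611 mg/L.
Mass balance: 0.003611·2.829 = 0.029·Cₑ + 2.8·0.0035.
Cₑ = (0.01021 − 0.0098) / 0.029 = 0.01431 mg/L.

0.0143 mg/L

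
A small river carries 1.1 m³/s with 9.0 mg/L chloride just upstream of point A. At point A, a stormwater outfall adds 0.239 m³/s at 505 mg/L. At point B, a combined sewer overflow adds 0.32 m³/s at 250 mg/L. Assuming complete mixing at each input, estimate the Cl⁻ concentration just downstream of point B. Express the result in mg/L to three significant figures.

127 mg/L

After input A: C = (1.1·9 + 0.239·505) / 1.339 = 97.53 mg/L.
After input B: C = (1.339·97.53 + 0.32·250) / 1.659 = 126.9 mg/L.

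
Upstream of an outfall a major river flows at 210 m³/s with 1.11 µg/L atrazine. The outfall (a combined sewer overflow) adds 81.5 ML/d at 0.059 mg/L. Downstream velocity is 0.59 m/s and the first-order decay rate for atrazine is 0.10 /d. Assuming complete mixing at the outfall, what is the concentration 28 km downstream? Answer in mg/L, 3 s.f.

0.00130 mg/L

81.5 ML/d = 0.9433 m³/s.
1.11 µg/L = 0.00111 mg/L.
After complete mixing, C₀ = (0.9433·0.059 + 210·0.00111) / 210.9 = 0.001369 mg/L.
Travel time t = 2.8e+04 m / 0.59 m/s = 4.746e+04 s = 0.5493 d.
C = 0.001369·exp(−0.10·0.5493) = 0.001369·0.9466 = 0.001296 mg/L.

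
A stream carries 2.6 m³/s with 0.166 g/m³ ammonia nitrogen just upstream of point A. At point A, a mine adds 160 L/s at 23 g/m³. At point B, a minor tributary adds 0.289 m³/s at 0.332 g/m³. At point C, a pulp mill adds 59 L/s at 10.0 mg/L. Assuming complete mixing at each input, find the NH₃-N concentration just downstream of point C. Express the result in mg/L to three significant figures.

1.54 mg/L

160 L/s = 0.16 m³/s.
After input A: C = (2.6·0.166 + 0.16·23) / 2.76 = 1.49 mg/L.
After input B: C = (2.76·1.49 + 0.289·0.332) / 3.049 = 1.38 mg/L.
59 L/s = 0.059 m³/s.
After input C: C = (3.049·1.38 + 0.059·10) / 3.108 = 1.544 mg/L.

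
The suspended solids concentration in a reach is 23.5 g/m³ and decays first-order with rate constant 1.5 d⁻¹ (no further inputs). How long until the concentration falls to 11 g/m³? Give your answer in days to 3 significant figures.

0.506 d

t = ln(C₀/C)/k = ln(23.5/11)/1.5 = 0.7591/1.5 = 0.5061 d.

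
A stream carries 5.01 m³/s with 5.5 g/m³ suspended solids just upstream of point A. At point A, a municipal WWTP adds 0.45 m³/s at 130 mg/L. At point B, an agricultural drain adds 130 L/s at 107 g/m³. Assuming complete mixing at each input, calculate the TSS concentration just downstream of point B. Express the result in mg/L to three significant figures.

After input A: C = (5.01·5.5 + 0.45·130) / 5.46 = 15.76 mg/L.
130 L/s = 0.13 m³/s.
After input B: C = (5.46·15.76 + 0.13·107) / 5.59 = 17.88 mg/L.

17.9 mg/L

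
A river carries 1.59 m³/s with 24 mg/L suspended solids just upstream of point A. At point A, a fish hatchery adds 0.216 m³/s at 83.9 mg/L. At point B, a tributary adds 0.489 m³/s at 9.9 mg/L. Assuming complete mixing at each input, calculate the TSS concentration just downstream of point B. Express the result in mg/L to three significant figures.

26.6 mg/L

After input A: C = (1.59·24 + 0.216·83.9) / 1.806 = 31.16 mg/L.
After input B: C = (1.806·31.16 + 0.489·9.9) / 2.295 = 26.63 mg/L.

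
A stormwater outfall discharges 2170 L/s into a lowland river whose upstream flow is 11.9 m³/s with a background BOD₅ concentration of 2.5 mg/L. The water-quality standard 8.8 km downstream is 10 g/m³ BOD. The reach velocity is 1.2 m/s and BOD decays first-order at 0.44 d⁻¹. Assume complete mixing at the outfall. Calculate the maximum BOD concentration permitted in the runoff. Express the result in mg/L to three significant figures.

53.6 mg/L

2170 L/s = 2.17 m³/s.
Travel time to the compliance point: t = 8800/1.2 = 7333 s = 0.08488 d; decay factor exp(−0.44·0.08488) = 0.9633.
So the concentration just after mixing may be at most 10/0.9633 = 10.38 mg/L.
Mass balance: 10.38·14.07 = 2.17·Cₑ + 11.9·2.5.
Cₑ = (146.1 − 29.75) / 2.17 = 53.6 mg/L.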